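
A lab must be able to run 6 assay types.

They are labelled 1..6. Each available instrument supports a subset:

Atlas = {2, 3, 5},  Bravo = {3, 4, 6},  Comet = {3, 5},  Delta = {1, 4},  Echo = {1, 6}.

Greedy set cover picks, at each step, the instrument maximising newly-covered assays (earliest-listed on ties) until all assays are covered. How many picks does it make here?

Greedy: pick Atlas (covers 3 new) → pick Bravo (covers 2 new) → pick Delta (covers 1 new). Total picks: 3.

3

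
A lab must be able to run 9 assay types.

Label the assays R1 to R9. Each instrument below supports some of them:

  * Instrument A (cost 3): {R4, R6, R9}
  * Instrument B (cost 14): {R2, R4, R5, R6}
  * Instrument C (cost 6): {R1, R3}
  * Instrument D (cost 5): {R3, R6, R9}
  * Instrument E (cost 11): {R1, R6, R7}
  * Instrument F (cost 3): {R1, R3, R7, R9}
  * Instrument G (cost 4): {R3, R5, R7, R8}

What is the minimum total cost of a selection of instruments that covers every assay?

B, F, G together cover every assay (B ∪ F ∪ G = {R1, R2, R3, R4, R5, R6, R7, R8, R9}); total cost 14 + 3 + 4 = 21.
The greedy pick F, A, G, B costs 24; no covering selection beats 21.

21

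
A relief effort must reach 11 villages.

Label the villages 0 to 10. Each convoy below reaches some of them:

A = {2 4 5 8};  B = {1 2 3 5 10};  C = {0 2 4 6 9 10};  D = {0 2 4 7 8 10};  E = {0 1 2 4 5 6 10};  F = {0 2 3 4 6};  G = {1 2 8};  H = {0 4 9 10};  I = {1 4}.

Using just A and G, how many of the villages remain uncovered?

Union of A, G = {1, 2, 4, 5, 8}.
Not covered: 0, 3, 6, 7, 9, 10 — 6 villages.

6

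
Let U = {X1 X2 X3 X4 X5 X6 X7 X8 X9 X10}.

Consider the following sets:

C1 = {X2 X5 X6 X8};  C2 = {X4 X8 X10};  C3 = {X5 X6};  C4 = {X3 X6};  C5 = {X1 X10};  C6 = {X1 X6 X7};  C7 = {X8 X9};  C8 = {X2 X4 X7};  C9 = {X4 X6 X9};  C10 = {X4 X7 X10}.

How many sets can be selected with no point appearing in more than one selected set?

4

C3, C5, C7, C8 are pairwise disjoint (C3={X5,X6}; C5={X1,X10}; C7={X8,X9}; C8={X2,X4,X7}).
Every remaining set overlaps one of these, and no 5 of the listed sets are pairwise disjoint, so 4 is the maximum.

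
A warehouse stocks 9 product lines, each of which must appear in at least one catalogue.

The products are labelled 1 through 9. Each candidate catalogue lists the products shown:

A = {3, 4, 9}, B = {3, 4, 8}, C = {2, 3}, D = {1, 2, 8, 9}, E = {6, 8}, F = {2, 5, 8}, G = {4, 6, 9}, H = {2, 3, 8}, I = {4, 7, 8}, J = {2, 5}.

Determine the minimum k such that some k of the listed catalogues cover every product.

Take {A, D, G, I, J}. Their union is {1, 2, 3, 4, 5, 6, 7, 8, 9}, which is all 9 products.
No 4 of the 10 catalogues cover everything (all 210 combinations miss at least one product), so 5 is optimal.

5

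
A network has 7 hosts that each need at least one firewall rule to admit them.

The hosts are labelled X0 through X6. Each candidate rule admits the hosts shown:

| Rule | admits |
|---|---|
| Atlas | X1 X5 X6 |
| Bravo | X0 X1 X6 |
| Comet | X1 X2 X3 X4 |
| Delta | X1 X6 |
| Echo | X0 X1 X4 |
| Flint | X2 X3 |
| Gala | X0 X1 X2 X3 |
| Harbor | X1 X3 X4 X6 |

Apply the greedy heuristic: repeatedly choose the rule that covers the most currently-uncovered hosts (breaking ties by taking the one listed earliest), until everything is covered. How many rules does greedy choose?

3

Greedy: pick Comet (covers 4 new) → pick Atlas (covers 2 new) → pick Bravo (covers 1 new). Total picks: 3.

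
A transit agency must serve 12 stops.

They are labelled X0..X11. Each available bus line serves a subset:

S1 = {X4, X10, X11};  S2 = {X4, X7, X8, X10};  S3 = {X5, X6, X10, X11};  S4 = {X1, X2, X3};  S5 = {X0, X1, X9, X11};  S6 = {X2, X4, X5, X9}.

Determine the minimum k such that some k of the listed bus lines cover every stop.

4

Take {S2, S3, S4, S5}. Their union is {X0, X1, X2, X3, X4, X5, X6, X7, X8, X9, X10, X11}, which is all 12 stops.
Only S4 contains X3, so S4 is forced; the remaining 9 stops need at least 3 more bus lines (each remaining bus line adds at most 4) — so at least 4 bus lines are needed, and 4 is optimal.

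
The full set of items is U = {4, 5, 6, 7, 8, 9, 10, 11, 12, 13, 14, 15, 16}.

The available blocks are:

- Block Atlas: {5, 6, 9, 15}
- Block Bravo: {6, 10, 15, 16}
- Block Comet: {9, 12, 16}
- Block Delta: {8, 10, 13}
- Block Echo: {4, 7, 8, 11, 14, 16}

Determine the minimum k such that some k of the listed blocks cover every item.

4

Take {Atlas, Comet, Delta, Echo}. Their union is {4, 5, 6, 7, 8, 9, 10, 11, 12, 13, 14, 15, 16}, which is all 13 items.
No 3 of the 5 blocks cover everything (all 10 combinations miss at least one item), so 4 is optimal.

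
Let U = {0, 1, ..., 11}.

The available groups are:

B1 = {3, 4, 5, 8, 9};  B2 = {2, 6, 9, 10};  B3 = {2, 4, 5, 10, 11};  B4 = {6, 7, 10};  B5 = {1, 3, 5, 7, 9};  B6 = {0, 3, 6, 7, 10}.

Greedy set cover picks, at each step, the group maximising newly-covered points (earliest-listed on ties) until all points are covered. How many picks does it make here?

Greedy: pick B1 (covers 5 new) → pick B6 (covers 4 new) → pick B3 (covers 2 new) → pick B5 (covers 1 new). Total picks: 4.

4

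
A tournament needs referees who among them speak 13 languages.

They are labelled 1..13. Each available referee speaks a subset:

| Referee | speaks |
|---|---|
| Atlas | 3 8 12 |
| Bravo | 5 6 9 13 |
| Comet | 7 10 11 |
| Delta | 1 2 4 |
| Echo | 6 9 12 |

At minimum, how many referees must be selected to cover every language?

4

Atlas and Bravo and Comet and Delta together: Atlas ∪ Bravo ∪ Comet ∪ Delta = {1, 2, 3, 4, 5, 6, 7, 8, 9, 10, 11, 12, 13} — every language is covered.
Each referee has at most 4 languages, and 3·4 = 12 < 13 — so at least 4 referees are needed, and 4 is optimal.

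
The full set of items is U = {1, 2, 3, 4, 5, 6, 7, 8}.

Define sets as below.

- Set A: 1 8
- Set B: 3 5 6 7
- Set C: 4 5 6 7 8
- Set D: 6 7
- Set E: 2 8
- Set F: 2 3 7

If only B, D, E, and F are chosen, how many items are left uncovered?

2

Union of B, D, E, F = {2, 3, 5, 6, 7, 8}.
Not covered: 1, 4 — 2 items.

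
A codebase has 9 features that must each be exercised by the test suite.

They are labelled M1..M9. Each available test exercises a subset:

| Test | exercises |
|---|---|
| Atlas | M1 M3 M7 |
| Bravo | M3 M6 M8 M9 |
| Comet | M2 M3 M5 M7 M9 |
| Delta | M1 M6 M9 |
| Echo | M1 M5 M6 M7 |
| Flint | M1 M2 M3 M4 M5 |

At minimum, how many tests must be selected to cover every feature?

3

Take {Atlas, Bravo, Flint}. Their union is {M1, M2, M3, M4, M5, M6, M7, M8, M9}, which is all 9 features.
Only Flint contains M4, so Flint is forced; the remaining 4 features need at least 2 more tests (each remaining test adds at most 3) — so at least 3 tests are needed, and 3 is optimal.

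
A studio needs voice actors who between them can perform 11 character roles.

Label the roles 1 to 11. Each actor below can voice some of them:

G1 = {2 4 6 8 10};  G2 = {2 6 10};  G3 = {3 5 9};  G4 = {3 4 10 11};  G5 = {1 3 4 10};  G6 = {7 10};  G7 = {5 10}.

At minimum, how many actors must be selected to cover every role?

5

G1 and G3 and G4 and G5 and G6 together: G1 ∪ G3 ∪ G4 ∪ G5 ∪ G6 = {1, 2, 3, 4, 5, 6, 7, 8, 9, 10, 11} — every role is covered.
No 4 of the 7 actors cover everything (all 35 combinations miss at least one role), so 5 is optimal.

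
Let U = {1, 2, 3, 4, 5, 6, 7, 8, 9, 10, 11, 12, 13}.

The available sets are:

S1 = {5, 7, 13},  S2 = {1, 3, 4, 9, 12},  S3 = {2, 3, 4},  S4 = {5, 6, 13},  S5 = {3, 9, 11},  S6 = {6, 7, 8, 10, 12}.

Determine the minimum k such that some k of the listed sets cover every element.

5

S2, S3, S4, S5, and S6 cover everything between them: the union {1, 2, 3, 4, 5, 6, 7, 8, 9, 10, 11, 12, 13} is all of U.
No 4 of the 6 sets cover everything (all 15 combinations miss at least one element), so 5 is optimal.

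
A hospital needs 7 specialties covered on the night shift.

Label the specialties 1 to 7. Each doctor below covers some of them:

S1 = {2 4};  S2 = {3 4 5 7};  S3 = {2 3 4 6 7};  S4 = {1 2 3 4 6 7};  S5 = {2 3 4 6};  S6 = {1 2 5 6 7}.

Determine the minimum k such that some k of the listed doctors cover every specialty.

2

S5 and S6 together: S5 ∪ S6 = {1, 2, 3, 4, 5, 6, 7} — every specialty is covered.
No single doctor has all 7 specialties (the largest, S4, has 6), so 2 is optimal.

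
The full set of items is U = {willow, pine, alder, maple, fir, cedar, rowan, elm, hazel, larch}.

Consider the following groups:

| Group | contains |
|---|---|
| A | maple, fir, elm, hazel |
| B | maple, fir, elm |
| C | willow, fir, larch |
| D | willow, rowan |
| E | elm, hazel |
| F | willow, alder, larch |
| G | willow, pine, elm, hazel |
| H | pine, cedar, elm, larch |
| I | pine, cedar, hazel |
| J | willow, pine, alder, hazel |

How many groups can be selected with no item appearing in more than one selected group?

B, F, I are pairwise disjoint (B={maple,fir,elm}; F={willow,alder,larch}; I={pine,cedar,hazel}).
Every remaining group overlaps one of these, and no 4 of the listed groups are pairwise disjoint, so 3 is the maximum.

3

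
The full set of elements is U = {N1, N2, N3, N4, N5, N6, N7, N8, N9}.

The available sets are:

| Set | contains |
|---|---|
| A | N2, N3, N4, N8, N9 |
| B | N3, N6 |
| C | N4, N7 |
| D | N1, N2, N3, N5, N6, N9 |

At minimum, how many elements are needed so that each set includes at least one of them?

2

H = {N3, N4} meets every set (each contains at least one member of H), and |H| = 2.
The sets C, D are pairwise disjoint, so any hitting set needs a separate element for each — at least 2. Hence 2 is optimal.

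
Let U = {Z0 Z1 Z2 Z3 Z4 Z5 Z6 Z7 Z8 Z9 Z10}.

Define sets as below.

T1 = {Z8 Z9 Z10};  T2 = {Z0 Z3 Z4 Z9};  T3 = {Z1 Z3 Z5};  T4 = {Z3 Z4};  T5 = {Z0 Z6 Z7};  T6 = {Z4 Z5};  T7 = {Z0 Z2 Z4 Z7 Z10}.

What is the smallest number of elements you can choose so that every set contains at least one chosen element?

4

The 4 elements {Z0, Z4, Z5, Z8} hit every set.
No choice of 3 elements meets every set, so 4 is the minimum.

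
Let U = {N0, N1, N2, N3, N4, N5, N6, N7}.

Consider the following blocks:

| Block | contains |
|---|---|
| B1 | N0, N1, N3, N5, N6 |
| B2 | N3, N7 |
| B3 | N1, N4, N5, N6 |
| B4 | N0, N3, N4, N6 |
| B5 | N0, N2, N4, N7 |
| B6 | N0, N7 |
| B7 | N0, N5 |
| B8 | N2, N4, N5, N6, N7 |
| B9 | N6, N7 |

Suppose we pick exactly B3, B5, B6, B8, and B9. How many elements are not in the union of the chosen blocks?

1

Union of B3, B5, B6, B8, B9 = {N0, N1, N2, N4, N5, N6, N7}.
Not covered: N3 — 1 element.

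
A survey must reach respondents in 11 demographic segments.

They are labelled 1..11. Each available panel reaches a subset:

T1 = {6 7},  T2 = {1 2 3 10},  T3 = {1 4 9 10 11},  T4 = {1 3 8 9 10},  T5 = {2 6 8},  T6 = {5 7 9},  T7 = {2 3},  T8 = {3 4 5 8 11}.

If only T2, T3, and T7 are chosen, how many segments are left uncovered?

Union of T2, T3, T7 = {1, 2, 3, 4, 9, 10, 11}.
Not covered: 5, 6, 7, 8 — 4 segments.

4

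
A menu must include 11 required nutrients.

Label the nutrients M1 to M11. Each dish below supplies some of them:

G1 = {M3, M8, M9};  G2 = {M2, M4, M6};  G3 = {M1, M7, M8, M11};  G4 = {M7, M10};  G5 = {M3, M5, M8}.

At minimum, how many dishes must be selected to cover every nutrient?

5

G1 and G2 and G3 and G4 and G5 together: G1 ∪ G2 ∪ G3 ∪ G4 ∪ G5 = {M1, M2, M3, M4, M5, M6, M7, M8, M9, M10, M11} — every nutrient is covered.
No 4 of the 5 dishes cover everything (all 5 combinations miss at least one nutrient), so 5 is optimal.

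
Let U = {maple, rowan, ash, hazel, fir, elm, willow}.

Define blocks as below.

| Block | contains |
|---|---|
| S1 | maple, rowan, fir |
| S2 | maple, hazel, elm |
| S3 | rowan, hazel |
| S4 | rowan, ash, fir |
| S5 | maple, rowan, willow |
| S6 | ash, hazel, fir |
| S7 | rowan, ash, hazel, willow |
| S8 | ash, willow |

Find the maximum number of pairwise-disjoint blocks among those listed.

2

S2, S8 are pairwise disjoint (S2={maple,hazel,elm}; S8={ash,willow}).
Every remaining block overlaps one of these, and no 3 of the listed blocks are pairwise disjoint, so 2 is the maximum.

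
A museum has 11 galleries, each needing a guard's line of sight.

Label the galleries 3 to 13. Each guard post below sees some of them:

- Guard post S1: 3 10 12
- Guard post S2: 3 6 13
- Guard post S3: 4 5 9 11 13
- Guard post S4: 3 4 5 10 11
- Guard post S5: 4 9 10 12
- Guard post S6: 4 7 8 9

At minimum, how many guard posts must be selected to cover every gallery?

4

S1 and S2 and S4 and S6 together: S1 ∪ S2 ∪ S4 ∪ S6 = {3, 4, 5, 6, 7, 8, 9, 10, 11, 12, 13} — every gallery is covered.
No 3 of the 6 guard posts cover everything (all 20 combinations miss at least one gallery), so 4 is optimal.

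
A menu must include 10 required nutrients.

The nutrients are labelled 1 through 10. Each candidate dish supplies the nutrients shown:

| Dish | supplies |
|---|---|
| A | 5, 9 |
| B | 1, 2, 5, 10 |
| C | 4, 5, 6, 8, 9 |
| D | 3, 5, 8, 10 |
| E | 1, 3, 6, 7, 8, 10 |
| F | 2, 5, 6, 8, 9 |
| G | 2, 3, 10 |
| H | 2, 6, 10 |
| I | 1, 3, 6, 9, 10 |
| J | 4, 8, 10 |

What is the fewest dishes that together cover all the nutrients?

3

Take {B, C, E}. Their union is {1, 2, 3, 4, 5, 6, 7, 8, 9, 10}, which is all 10 nutrients.
Only E contains 7, so E is forced; the remaining 4 nutrients need at least 2 more dishes (each remaining dish adds at most 3) — so at least 3 dishes are needed, and 3 is optimal.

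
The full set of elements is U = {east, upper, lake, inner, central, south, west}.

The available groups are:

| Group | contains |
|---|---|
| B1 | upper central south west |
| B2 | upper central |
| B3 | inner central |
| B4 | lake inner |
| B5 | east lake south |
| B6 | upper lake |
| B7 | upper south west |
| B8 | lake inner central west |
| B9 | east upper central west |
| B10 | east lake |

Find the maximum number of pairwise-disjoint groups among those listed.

B3, B7, B10 are pairwise disjoint (B3={inner,central}; B7={upper,south,west}; B10={east,lake}).
Every remaining group overlaps one of these, and no 4 of the listed groups are pairwise disjoint, so 3 is the maximum.

3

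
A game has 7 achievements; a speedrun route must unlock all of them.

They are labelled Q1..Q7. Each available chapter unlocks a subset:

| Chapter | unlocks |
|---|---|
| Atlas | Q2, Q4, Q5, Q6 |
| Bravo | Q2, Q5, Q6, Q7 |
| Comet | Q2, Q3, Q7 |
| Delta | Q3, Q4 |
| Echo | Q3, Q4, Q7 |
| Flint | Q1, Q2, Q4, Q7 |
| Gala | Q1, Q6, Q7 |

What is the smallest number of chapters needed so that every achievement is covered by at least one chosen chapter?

3

Bravo and Echo and Gala together: Bravo ∪ Echo ∪ Gala = {Q1, Q2, Q3, Q4, Q5, Q6, Q7} — every achievement is covered.
No 2 of the 7 chapters cover everything (all 21 combinations miss at least one achievement), so 3 is optimal.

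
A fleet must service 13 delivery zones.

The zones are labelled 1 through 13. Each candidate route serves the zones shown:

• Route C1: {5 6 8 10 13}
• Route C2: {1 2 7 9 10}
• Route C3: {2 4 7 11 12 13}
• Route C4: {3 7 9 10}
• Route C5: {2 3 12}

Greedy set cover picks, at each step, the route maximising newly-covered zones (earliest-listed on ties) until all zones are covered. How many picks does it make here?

4

Greedy: pick C3 (covers 6 new) → pick C1 (covers 4 new) → pick C2 (covers 2 new) → pick C4 (covers 1 new). Total picks: 4.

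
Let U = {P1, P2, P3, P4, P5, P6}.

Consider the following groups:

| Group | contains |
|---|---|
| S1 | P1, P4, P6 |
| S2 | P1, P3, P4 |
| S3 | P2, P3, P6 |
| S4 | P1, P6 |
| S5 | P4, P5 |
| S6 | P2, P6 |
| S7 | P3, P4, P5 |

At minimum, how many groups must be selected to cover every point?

S1 and S6 and S7 together: S1 ∪ S6 ∪ S7 = {P1, P2, P3, P4, P5, P6} — every point is covered.
No 2 of the 7 groups cover everything (all 21 combinations miss at least one point), so 3 is optimal.

3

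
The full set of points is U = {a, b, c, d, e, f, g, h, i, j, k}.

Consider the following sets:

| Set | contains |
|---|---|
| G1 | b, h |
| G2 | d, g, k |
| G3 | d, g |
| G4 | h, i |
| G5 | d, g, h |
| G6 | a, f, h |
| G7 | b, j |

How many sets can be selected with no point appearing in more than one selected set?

G2, G6, G7 are pairwise disjoint (G2={d,g,k}; G6={a,f,h}; G7={b,j}).
Every remaining set overlaps one of these, and no 4 of the listed sets are pairwise disjoint, so 3 is the maximum.

3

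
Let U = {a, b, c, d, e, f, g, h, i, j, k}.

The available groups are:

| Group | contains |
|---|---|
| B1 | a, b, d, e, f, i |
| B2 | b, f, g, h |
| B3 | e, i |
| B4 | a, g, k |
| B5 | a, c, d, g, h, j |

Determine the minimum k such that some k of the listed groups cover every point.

B1 and B4 and B5 together: B1 ∪ B4 ∪ B5 = {a, b, c, d, e, f, g, h, i, j, k} — every point is covered.
Only B5 contains c, so B5 is forced; the remaining 5 points need at least 2 more groups (each remaining group adds at most 4) — so at least 3 groups are needed, and 3 is optimal.

3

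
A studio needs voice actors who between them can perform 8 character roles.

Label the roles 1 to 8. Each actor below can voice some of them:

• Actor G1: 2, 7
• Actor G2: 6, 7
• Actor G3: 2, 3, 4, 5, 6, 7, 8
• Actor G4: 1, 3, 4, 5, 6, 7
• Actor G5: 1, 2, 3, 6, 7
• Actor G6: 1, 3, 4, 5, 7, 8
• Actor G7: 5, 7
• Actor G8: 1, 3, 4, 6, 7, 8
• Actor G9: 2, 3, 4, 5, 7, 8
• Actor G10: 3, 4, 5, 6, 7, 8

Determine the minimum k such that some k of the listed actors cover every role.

2

Take {G5, G6}. Their union is {1, 2, 3, 4, 5, 6, 7, 8}, which is all 8 roles.
No single actor has all 8 roles (the largest, G3, has 7), so 2 is optimal.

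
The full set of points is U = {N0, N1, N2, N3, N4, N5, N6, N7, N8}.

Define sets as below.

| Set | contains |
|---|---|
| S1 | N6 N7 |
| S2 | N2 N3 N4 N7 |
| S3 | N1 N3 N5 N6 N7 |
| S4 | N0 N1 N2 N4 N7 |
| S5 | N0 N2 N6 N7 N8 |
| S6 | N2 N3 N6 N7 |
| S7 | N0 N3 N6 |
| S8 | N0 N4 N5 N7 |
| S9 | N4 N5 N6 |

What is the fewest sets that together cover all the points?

Take {S3, S4, S5}. Their union is {N0, N1, N2, N3, N4, N5, N6, N7, N8}, which is all 9 points.
Only S5 contains N8, so S5 is forced; the remaining 4 points need at least 2 more sets (each remaining set adds at most 3) — so at least 3 sets are needed, and 3 is optimal.

3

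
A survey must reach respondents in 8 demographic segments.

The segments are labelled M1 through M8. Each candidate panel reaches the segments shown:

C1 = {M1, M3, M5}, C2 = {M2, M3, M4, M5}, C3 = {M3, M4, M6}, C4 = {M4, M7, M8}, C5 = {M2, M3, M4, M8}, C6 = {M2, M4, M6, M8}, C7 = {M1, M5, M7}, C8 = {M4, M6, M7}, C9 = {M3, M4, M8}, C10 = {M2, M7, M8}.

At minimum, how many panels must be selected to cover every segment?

Take {C1, C6, C8}. Their union is {M1, M2, M3, M4, M5, M6, M7, M8}, which is all 8 segments.
No 2 of the 10 panels cover everything (all 45 combinations miss at least one segment), so 3 is optimal.

3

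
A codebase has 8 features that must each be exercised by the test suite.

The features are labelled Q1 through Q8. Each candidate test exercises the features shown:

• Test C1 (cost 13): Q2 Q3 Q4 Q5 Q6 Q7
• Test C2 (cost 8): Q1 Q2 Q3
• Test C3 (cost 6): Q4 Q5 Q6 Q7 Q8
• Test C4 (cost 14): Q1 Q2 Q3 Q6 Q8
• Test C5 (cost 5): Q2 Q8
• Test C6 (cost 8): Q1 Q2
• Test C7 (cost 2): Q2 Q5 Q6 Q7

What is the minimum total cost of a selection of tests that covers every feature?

14

C2, C3 together cover every feature (C2 ∪ C3 = {Q1, Q2, Q3, Q4, Q5, Q6, Q7, Q8}); total cost 8 + 6 = 14.
The greedy pick C7, C3, C2 costs 16; no covering selection beats 14.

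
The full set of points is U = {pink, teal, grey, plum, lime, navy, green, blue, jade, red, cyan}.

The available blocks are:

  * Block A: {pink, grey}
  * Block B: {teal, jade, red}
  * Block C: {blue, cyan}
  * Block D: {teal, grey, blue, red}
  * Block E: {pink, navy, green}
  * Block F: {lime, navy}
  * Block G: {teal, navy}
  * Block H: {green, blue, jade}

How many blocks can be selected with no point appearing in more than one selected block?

A, B, C, F are pairwise disjoint (A={pink,grey}; B={teal,jade,red}; C={blue,cyan}; F={lime,navy}).
Every remaining block overlaps one of these, and no 5 of the listed blocks are pairwise disjoint, so 4 is the maximum.

4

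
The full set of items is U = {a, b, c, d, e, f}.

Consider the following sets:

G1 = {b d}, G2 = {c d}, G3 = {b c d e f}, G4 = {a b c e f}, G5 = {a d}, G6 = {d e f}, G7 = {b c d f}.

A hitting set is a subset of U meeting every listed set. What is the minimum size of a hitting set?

2

The 2 items {a, d} hit every set.
No single item lies in every set, so at least 2 are needed and 2 is optimal.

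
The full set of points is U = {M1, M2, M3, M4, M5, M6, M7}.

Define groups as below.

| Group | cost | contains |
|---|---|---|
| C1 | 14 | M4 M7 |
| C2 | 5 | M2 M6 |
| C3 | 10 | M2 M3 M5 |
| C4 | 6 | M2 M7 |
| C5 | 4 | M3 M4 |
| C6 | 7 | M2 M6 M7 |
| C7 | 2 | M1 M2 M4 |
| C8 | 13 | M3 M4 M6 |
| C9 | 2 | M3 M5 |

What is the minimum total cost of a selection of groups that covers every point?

11

C6, C7, C9 together cover every point (C6 ∪ C7 ∪ C9 = {M1, M2, M3, M4, M5, M6, M7}); total cost 7 + 2 + 2 = 11.
No covering selection has total cost below 11.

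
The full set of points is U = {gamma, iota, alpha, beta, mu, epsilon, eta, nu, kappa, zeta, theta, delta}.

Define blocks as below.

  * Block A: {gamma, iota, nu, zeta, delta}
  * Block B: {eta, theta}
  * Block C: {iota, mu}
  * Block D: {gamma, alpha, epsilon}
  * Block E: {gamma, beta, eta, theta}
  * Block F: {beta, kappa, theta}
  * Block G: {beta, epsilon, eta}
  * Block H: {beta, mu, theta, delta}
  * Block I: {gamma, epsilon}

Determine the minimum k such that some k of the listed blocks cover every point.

5

A, B, D, F, and H cover everything between them: the union {gamma, iota, alpha, beta, mu, epsilon, eta, nu, kappa, zeta, theta, delta} is all of U.
No 4 of the 9 blocks cover everything (all 126 combinations miss at least one point), so 5 is optimal.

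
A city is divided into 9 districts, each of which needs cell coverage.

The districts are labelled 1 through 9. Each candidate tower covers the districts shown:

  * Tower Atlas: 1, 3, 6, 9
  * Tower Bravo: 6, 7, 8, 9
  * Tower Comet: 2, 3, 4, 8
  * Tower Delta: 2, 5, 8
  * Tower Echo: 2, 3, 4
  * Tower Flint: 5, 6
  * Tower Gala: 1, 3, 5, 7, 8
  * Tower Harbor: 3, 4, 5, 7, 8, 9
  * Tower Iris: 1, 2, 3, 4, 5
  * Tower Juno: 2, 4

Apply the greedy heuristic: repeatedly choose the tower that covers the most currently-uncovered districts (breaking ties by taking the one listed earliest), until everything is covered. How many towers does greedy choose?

3

Greedy: pick Harbor (covers 6 new) → pick Atlas (covers 2 new) → pick Comet (covers 1 new). Total picks: 3.
(The true minimum cover uses only 2 towers, so greedy is not optimal here.)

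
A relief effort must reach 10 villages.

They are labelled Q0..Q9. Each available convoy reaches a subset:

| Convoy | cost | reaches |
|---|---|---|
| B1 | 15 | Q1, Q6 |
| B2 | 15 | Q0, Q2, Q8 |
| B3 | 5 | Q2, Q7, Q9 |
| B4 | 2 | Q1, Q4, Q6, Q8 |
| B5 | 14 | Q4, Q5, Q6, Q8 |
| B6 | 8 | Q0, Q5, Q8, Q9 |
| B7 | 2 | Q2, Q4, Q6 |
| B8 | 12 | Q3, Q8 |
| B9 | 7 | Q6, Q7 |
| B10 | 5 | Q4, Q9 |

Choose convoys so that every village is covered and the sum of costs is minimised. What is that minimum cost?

B3, B4, B6, B8 together cover every village (B3 ∪ B4 ∪ B6 ∪ B8 = {Q0, Q1, Q2, Q3, Q4, Q5, Q6, Q7, Q8, Q9}); total cost 5 + 2 + 8 + 12 = 27.
No covering selection has total cost below 27.

27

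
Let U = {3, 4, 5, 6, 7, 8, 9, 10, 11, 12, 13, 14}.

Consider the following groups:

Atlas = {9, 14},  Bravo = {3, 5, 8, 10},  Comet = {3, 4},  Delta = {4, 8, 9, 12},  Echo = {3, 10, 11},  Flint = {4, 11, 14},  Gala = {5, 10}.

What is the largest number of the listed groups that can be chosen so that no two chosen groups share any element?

3

Atlas, Comet, Gala are pairwise disjoint (Atlas={9,14}; Comet={3,4}; Gala={5,10}).
Every remaining group overlaps one of these, and no 4 of the listed groups are pairwise disjoint, so 3 is the maximum.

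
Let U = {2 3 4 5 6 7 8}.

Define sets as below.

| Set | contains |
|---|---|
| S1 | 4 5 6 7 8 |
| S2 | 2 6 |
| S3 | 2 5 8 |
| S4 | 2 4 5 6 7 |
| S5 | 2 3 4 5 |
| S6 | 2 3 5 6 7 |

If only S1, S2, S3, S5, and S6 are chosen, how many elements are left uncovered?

0

Union of S1, S2, S3, S5, S6 = {2, 3, 4, 5, 6, 7, 8} — that's every element, so 0 are uncovered.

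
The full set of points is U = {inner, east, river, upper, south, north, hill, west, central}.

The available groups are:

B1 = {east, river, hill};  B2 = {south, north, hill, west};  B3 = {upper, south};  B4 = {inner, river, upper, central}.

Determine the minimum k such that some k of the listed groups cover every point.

3

B1 and B2 and B4 together: B1 ∪ B2 ∪ B4 = {inner, east, river, upper, south, north, hill, west, central} — every point is covered.
Each group has at most 4 points, and 2·4 = 8 < 9 — so at least 3 groups are needed, and 3 is optimal.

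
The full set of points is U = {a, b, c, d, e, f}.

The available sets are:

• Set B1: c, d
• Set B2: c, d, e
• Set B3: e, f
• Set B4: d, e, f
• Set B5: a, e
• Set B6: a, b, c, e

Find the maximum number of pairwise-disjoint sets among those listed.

B1, B3 are pairwise disjoint (B1={c,d}; B3={e,f}).
Every remaining set overlaps one of these, and no 3 of the listed sets are pairwise disjoint, so 2 is the maximum.

2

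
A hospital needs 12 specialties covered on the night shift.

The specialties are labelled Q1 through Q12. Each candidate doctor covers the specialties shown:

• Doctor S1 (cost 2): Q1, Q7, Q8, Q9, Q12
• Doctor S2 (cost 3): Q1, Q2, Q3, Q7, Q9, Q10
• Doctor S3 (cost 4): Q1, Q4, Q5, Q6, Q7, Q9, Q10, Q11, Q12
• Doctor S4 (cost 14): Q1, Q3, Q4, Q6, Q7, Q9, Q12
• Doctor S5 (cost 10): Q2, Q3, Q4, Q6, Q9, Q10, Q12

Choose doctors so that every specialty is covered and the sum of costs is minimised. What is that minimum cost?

S1, S2, S3 together cover every specialty (S1 ∪ S2 ∪ S3 = {Q1, Q2, Q3, Q4, Q5, Q6, Q7, Q8, Q9, Q10, Q11, Q12}); total cost 2 + 3 + 4 = 9.
No covering selection has total cost below 9.

9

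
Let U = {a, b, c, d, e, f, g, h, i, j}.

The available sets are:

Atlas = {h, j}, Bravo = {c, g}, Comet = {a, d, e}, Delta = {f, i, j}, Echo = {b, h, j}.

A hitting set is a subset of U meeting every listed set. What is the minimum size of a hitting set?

Take T = {a, c, j}. Each listed set contains at least one of these, so T is a hitting set of size 3.
The sets Bravo, Comet, Delta are pairwise disjoint, so any hitting set needs a separate point for each — at least 3. Hence 3 is optimal.

3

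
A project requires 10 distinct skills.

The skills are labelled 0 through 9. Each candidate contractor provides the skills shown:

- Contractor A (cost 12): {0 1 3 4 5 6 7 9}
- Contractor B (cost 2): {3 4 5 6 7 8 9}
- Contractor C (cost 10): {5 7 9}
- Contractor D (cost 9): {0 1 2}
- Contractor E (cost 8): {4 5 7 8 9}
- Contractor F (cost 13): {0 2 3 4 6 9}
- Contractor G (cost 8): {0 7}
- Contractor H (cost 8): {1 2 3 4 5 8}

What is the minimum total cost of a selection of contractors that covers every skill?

11

B, D together cover every skill (B ∪ D = {0, 1, 2, 3, 4, 5, 6, 7, 8, 9}); total cost 2 + 9 = 11.
No covering selection has total cost below 11.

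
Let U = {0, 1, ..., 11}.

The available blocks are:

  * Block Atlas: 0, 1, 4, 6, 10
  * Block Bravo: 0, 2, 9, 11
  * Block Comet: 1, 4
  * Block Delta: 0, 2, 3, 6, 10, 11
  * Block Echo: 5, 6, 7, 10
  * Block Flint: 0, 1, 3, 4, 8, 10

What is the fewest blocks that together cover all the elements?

Bravo, Echo, and Flint cover everything between them: the union {0, 1, 2, 3, 4, 5, 6, 7, 8, 9, 10, 11} is all of U.
Only Echo contains 5, so Echo is forced; the remaining 8 elements need at least 2 more blocks (each remaining block adds at most 5) — so at least 3 blocks are needed, and 3 is optimal.

3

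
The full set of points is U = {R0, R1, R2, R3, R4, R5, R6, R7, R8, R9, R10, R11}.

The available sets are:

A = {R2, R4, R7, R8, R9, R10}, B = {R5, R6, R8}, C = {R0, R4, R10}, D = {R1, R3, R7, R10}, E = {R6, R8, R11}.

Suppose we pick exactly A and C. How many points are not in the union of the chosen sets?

5

Union of A, C = {R0, R2, R4, R7, R8, R9, R10}.
Not covered: R1, R3, R5, R6, R11 — 5 points.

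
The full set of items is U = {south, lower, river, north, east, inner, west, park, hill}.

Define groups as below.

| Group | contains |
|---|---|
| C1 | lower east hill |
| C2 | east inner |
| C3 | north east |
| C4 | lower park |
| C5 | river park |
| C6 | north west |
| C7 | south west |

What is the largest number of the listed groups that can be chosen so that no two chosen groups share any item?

3

C1, C5, C7 are pairwise disjoint (C1={lower,east,hill}; C5={river,park}; C7={south,west}).
Every remaining group overlaps one of these, and no 4 of the listed groups are pairwise disjoint, so 3 is the maximum.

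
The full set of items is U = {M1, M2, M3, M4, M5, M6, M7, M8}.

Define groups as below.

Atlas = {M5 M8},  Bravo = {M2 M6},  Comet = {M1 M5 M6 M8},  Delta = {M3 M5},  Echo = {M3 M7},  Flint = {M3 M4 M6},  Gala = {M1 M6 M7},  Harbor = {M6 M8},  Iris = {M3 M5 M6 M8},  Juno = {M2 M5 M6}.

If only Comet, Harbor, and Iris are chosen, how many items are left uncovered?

Union of Comet, Harbor, Iris = {M1, M3, M5, M6, M8}.
Not covered: M2, M4, M7 — 3 items.

3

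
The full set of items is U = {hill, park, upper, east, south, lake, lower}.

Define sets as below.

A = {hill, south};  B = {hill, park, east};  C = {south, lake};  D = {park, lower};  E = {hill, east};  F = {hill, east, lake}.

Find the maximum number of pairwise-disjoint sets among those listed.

C, D, E are pairwise disjoint (C={south,lake}; D={park,lower}; E={hill,east}).
Every remaining set overlaps one of these, and no 4 of the listed sets are pairwise disjoint, so 3 is the maximum.

3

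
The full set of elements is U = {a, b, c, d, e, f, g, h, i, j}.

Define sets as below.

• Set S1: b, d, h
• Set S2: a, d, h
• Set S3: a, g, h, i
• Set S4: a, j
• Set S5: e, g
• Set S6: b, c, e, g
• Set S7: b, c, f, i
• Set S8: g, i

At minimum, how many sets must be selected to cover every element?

4

S2 and S4 and S6 and S7 together: S2 ∪ S4 ∪ S6 ∪ S7 = {a, b, c, d, e, f, g, h, i, j} — every element is covered.
No 3 of the 8 sets cover everything (all 56 combinations miss at least one element), so 4 is optimal.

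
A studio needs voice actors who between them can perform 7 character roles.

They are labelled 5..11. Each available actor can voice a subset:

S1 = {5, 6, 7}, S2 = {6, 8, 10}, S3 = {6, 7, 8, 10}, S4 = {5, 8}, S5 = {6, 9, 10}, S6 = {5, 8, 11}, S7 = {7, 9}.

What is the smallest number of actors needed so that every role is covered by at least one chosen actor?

3

Take {S2, S6, S7}. Their union is {5, 6, 7, 8, 9, 10, 11}, which is all 7 roles.
Only S6 contains 11, so S6 is forced; the remaining 4 roles need at least 2 more actors (each remaining actor adds at most 3) — so at least 3 actors are needed, and 3 is optimal.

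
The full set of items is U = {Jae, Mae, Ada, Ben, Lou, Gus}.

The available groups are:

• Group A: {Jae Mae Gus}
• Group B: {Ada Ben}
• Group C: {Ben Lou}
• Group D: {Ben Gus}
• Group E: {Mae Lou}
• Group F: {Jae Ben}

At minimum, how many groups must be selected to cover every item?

A and B and E together: A ∪ B ∪ E = {Jae, Mae, Ada, Ben, Lou, Gus} — every item is covered.
Only B contains Ada, so B is forced; the remaining 4 items need at least 2 more groups (each remaining group adds at most 3) — so at least 3 groups are needed, and 3 is optimal.

3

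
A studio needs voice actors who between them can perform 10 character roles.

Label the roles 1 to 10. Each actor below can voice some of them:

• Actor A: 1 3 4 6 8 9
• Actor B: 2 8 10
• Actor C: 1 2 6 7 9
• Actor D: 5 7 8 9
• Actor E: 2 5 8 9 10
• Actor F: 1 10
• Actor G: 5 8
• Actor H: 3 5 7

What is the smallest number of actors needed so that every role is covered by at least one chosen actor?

A and B and H together: A ∪ B ∪ H = {1, 2, 3, 4, 5, 6, 7, 8, 9, 10} — every role is covered.
Only A contains 4, so A is forced; the remaining 4 roles need at least 2 more actors (each remaining actor adds at most 3) — so at least 3 actors are needed, and 3 is optimal.

3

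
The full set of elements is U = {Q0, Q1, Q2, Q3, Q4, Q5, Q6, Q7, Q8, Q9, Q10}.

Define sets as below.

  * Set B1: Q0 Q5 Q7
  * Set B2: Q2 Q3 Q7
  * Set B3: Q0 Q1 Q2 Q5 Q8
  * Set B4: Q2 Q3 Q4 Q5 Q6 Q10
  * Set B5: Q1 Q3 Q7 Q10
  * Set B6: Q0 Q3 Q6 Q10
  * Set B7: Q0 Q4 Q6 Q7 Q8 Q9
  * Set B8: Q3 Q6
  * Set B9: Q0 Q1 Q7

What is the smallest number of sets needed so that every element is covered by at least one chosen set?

3

B4 and B5 and B7 together: B4 ∪ B5 ∪ B7 = {Q0, Q1, Q2, Q3, Q4, Q5, Q6, Q7, Q8, Q9, Q10} — every element is covered.
Only B7 contains Q9, so B7 is forced; the remaining 5 elements need at least 2 more sets (each remaining set adds at most 4) — so at least 3 sets are needed, and 3 is optimal.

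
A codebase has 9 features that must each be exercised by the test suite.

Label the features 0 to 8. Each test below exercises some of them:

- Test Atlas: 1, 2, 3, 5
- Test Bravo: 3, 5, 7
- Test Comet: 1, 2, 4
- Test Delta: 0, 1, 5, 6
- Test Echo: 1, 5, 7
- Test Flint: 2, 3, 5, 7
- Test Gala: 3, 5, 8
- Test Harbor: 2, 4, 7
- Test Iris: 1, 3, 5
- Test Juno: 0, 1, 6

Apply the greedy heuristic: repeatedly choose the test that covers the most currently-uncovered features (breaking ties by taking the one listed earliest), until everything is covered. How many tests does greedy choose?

4

Greedy: pick Atlas (covers 4 new) → pick Delta (covers 2 new) → pick Harbor (covers 2 new) → pick Gala (covers 1 new). Total picks: 4.
(The true minimum cover uses only 3 tests, so greedy is not optimal here.)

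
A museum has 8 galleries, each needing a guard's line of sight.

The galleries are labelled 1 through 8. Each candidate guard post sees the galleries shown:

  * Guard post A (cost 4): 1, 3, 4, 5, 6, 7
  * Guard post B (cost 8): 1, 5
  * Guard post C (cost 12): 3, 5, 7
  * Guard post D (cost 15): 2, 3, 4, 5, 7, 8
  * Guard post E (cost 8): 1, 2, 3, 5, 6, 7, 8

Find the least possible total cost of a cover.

12

A, E together cover every gallery (A ∪ E = {1, 2, 3, 4, 5, 6, 7, 8}); total cost 4 + 8 = 12.
No covering selection has total cost below 12.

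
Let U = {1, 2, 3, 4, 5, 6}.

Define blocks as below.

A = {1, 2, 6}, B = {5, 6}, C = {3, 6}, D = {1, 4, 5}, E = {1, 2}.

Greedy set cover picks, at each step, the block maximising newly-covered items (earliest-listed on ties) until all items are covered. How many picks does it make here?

3

Greedy: pick A (covers 3 new) → pick D (covers 2 new) → pick C (covers 1 new). Total picks: 3.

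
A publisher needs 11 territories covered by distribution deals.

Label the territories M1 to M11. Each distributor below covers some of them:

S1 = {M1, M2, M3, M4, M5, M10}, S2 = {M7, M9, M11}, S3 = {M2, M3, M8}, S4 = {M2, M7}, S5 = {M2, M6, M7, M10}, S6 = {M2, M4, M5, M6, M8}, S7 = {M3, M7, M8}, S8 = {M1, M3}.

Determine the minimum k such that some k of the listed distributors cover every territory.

S1 and S2 and S6 together: S1 ∪ S2 ∪ S6 = {M1, M2, M3, M4, M5, M6, M7, M8, M9, M10, M11} — every territory is covered.
Only S2 contains M9, so S2 is forced; the remaining 8 territories need at least 2 more distributors (each remaining distributor adds at most 6) — so at least 3 distributors are needed, and 3 is optimal.

3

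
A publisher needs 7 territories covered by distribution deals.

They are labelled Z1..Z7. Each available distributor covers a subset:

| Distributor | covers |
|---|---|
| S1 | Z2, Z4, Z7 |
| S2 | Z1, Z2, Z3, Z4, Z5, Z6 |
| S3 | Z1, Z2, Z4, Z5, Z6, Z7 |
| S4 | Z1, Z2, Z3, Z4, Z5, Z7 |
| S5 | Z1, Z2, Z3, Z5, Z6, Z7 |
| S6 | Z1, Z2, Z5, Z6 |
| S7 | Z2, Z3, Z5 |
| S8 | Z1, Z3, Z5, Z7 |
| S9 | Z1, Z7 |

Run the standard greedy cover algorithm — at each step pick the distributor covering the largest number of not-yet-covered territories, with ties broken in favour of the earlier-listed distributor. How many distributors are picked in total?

2

Greedy: pick S2 (covers 6 new) → pick S1 (covers 1 new). Total picks: 2.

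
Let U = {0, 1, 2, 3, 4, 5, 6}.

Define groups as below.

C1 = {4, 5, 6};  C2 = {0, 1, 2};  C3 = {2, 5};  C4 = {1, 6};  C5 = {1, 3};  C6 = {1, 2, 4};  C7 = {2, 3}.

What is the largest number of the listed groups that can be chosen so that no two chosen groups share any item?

C1, C7 are pairwise disjoint (C1={4,5,6}; C7={2,3}).
Every remaining group overlaps one of these, and no 3 of the listed groups are pairwise disjoint, so 2 is the maximum.

2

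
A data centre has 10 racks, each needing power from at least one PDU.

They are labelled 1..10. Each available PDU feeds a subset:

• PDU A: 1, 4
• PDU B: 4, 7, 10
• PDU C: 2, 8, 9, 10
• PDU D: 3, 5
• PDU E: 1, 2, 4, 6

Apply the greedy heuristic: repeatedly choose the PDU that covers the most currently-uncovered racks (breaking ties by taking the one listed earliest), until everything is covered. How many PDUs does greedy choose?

4

Greedy: pick C (covers 4 new) → pick E (covers 3 new) → pick D (covers 2 new) → pick B (covers 1 new). Total picks: 4.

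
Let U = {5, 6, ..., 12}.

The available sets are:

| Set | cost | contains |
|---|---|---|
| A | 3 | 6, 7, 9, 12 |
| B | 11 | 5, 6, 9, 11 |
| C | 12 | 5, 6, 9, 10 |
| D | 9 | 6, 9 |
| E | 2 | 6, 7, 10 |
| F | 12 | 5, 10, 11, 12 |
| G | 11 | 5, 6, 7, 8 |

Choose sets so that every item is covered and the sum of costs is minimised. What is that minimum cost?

26

A, F, G together cover every item (A ∪ F ∪ G = {5, 6, 7, 8, 9, 10, 11, 12}); total cost 3 + 12 + 11 = 26.
The greedy pick E, A, B, G costs 27; no covering selection beats 26.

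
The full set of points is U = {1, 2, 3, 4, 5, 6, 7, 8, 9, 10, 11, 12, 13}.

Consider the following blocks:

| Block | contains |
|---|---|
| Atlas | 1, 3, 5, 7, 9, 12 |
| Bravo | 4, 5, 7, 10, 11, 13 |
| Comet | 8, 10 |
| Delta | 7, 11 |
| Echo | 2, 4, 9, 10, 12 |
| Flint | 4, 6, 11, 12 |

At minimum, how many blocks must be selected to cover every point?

5

Atlas and Bravo and Comet and Echo and Flint together: Atlas ∪ Bravo ∪ Comet ∪ Echo ∪ Flint = {1, 2, 3, 4, 5, 6, 7, 8, 9, 10, 11, 12, 13} — every point is covered.
No 4 of the 6 blocks cover everything (all 15 combinations miss at least one point), so 5 is optimal.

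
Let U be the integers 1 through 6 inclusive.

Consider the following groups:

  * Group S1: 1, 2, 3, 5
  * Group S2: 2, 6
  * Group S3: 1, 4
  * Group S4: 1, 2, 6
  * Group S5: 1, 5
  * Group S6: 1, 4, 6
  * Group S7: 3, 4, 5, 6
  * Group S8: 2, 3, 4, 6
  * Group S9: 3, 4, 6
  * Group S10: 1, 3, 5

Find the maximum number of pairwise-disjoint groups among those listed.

2

S5, S8 are pairwise disjoint (S5={1,5}; S8={2,3,4,6}).
Every remaining group overlaps one of these, and no 3 of the listed groups are pairwise disjoint, so 2 is the maximum.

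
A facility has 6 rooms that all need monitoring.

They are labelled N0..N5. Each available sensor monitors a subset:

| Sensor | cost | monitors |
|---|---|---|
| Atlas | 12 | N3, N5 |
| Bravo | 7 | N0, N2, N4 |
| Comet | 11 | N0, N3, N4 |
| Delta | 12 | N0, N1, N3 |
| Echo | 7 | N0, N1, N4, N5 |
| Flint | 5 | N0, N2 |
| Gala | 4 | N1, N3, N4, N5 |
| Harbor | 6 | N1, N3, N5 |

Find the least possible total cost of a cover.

9

Flint, Gala together cover every room (Flint ∪ Gala = {N0, N1, N2, N3, N4, N5}); total cost 5 + 4 = 9.
No covering selection has total cost below 9.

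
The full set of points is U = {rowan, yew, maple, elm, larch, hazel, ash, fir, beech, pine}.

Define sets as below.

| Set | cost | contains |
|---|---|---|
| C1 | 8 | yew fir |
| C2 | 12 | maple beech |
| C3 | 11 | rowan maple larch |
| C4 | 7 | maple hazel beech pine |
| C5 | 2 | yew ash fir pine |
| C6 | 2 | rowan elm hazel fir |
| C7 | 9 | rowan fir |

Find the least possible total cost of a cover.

C3, C4, C5, C6 together cover every point (C3 ∪ C4 ∪ C5 ∪ C6 = {rowan, yew, maple, elm, larch, hazel, ash, fir, beech, pine}); total cost 11 + 7 + 2 + 2 = 22.
No covering selection has total cost below 22.

22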